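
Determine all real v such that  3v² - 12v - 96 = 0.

Factor: 3(v - 8)(v + 4) = 0.
So v = 8 or v = -4.

v = -4 or v = 8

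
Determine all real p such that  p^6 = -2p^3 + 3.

p = -1.4422 or p = 1

Let u = p^3. The equation becomes u^2 + 2u - 3 = 0.
Factor: (u + 3)(u - 1) = 0, so u = -3 or u = 1.
p^3 = -3 gives p = -(3)^(1/3) ~= -1.4422.
p^3 = 1 gives p = 1.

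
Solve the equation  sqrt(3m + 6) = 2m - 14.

m = 10

Square both sides: 3m + 6 = (2m - 14)^2.
Expand and rearrange: 4m^2 - 59m + 190 = 0.
Solving gives m = 10 or m = 4.75.
Check each candidate in the original equation:
  m = 10: sqrt(36) = 6, while 2m - 14 = 6 — valid.
  m = 4.75: sqrt(20.25) = 4.5, while 2m - 14 = -4.5 — extraneous.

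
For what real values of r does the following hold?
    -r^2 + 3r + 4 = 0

r = -1 or r = 4

Factor: -1(r + 1)(r - 4) = 0.
So r = -1 or r = 4.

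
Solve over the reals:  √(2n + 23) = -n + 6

Square both sides: 2n + 23 = (-n + 6)².
Expand and rearrange: n² - 14n + 13 = 0.
Solving gives n = 13 or n = 1.
Check each candidate in the original equation:
  n = 13: √(49) = 7, while -n + 6 = -7 — extraneous.
  n = 1: √(25) = 5, while -n + 6 = 5 — valid.

n = 1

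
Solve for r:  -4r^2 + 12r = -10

Rearrange to standard form: -4r^2 + 12r + 10 = 0.
Discriminant: (12)^2 - 4*(-4)*10 = 304.
Quadratic formula: r = (-12 +/- sqrt(304)) / (-8).
So r = 3/2 - sqrt(19)/2 ~= -0.6794 or r = 3/2 + sqrt(19)/2 ~= 3.6794.

r = -0.6794 or r = 3.6794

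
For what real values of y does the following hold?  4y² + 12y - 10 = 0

y = -3.6794 or y = 0.6794

Discriminant: (12)² − 4·4·(-10) = 304.
Quadratic formula: y = (-12 ± √304) / 8.
So y = -3/2 + √(19)/2 ≈ 0.6794 or y = -√(19)/2 - 3/2 ≈ -3.6794.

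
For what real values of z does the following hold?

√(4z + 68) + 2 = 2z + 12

Isolate the radical: √(4z + 68) = 2z + 10.
Square both sides: 4z + 68 = (2z + 10)².
Expand and rearrange: 4z² + 36z + 32 = 0.
Solving gives z = -1 or z = -8.
Check each candidate in the original equation:
  z = -1: √(64) = 8, while 2z + 10 = 8 — valid.
  z = -8: √(36) = 6, while 2z + 10 = -6 — extraneous.

z = -1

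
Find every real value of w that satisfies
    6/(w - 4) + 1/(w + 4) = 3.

Multiply both sides by (w - 4)(w + 4):
6(w + 4) + (w - 4) = 3(w - 4)(w + 4).
Expand and collect terms: 3w^2 - 7w - 68 = 0.
By the quadratic formula, w = (7 +/- sqrt(865)) / 6, so w ~= 6.0685 or w ~= -3.7351.
Neither value makes a denominator zero (w != 4, w != -4), so both are valid.

w = -3.7351 or w = 6.0685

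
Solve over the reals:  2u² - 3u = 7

u = -1.2656 or u = 2.7656

Rearrange to standard form: 2u² - 3u - 7 = 0.
Discriminant: (-3)² − 4·2·(-7) = 65.
Quadratic formula: u = (3 ± √65) / 4.
So u = 3/4 + √(65)/4 ≈ 2.7656 or u = 3/4 - √(65)/4 ≈ -1.2656.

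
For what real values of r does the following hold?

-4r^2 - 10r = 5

Rearrange to standard form: -4r^2 - 10r - 5 = 0.
Discriminant: (-10)^2 - 4*(-4)*(-5) = 20.
Quadratic formula: r = (10 +/- sqrt(20)) / (-8).
So r = -5/4 - sqrt(5)/4 ~= -1.809 or r = -5/4 + sqrt(5)/4 ~= -0.691.

r = -1.809 or r = -0.691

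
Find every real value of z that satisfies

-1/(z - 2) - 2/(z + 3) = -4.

Multiply both sides by (z - 2)(z + 3):
-(z + 3) - 2(z - 2) = -4(z - 2)(z + 3).
Expand and collect terms: -4z² - z + 23 = 0.
By the quadratic formula, z = (1 ± √369) / -8, so z ≈ -2.5262 or z ≈ 2.2762.
Neither value makes a denominator zero (z ≠ 2, z ≠ -3), so both are valid.

z = -2.5262 or z = 2.2762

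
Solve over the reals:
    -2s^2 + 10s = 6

s = 0.6972 or s = 4.3028

Rearrange to standard form: -2s^2 + 10s - 6 = 0.
Discriminant: (10)^2 - 4*(-2)*(-6) = 52.
Quadratic formula: s = (-10 +/- sqrt(52)) / (-4).
So s = 5/2 - sqrt(13)/2 ~= 0.6972 or s = sqrt(13)/2 + 5/2 ~= 4.3028.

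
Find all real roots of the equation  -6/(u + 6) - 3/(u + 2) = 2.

u = -9.7231 or u = -2.7769

Multiply both sides by (u + 6)(u + 2):
-6(u + 2) - 3(u + 6) = 2(u + 6)(u + 2).
Expand and collect terms: 2u² + 25u + 54 = 0.
By the quadratic formula, u = (-25 ± √193) / 4, so u ≈ -2.7769 or u ≈ -9.7231.
Neither value makes a denominator zero (u ≠ -6, u ≠ -2), so both are valid.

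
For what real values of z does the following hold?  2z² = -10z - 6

Rearrange to standard form: 2z² + 10z + 6 = 0.
Discriminant: (10)² − 4·2·6 = 52.
Quadratic formula: z = (-10 ± √52) / 4.
So z = -5/2 + √(13)/2 ≈ -0.6972 or z = -5/2 - √(13)/2 ≈ -4.3028.

z = -4.3028 or z = -0.6972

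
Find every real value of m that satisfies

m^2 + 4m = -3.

m = -3 or m = -1

Bring every term to one side: m^2 + 4m + 3 = 0.
Factor: (m + 1)(m + 3) = 0.
So m = -1 or m = -3.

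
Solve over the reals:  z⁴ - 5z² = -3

Let u = z². The equation becomes u² - 5u + 3 = 0.
By the quadratic formula, u = √(13)/2 + 5/2 or u = 5/2 - √(13)/2.
z² = √(13)/2 + 5/2 gives z = ±√(√(13)/2 + 5/2) ≈ ±2.0743.
z² = 5/2 - √(13)/2 gives z = ±√(5/2 - √(13)/2) ≈ ±0.835.

z = -2.0743 or z = -0.835 or z = 0.835 or z = 2.0743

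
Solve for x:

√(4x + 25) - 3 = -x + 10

Isolate the radical: √(4x + 25) = -x + 13.
Square both sides: 4x + 25 = (-x + 13)².
Expand and rearrange: x² - 30x + 144 = 0.
Solving gives x = 24 or x = 6.
Check each candidate in the original equation:
  x = 24: √(121) = 11, while -x + 13 = -11 — extraneous.
  x = 6: √(49) = 7, while -x + 13 = 7 — valid.

x = 6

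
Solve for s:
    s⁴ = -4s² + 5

s = -1 or s = 1

Let u = s². The equation becomes u² + 4u - 5 = 0.
Factor: (u + 5)(u - 1) = 0, so u = -5 or u = 1.
s² = -5 < 0 has no real solution.
s² = 1 gives s = ±1.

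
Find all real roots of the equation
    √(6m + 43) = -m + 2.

Square both sides: 6m + 43 = (-m + 2)².
Expand and rearrange: m² - 10m - 39 = 0.
Solving gives m = 13 or m = -3.
Check each candidate in the original equation:
  m = 13: √(121) = 11, while -m + 2 = -11 — extraneous.
  m = -3: √(25) = 5, while -m + 2 = 5 — valid.

m = -3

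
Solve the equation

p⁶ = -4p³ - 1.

p = -1.5511 or p = -0.6447

Let u = p³. The equation becomes u² + 4u + 1 = 0.
By the quadratic formula, u = -2 + √(3) or u = -2 - √(3).
p³ = -2 + √(3) gives p = -∛(2 - √(3)) ≈ -0.6447.
p³ = -2 - √(3) gives p = -∛(√(3) + 2) ≈ -1.5511.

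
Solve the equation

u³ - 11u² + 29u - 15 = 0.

Possible rational roots are divisors of -15. Testing u = 3 gives 0, so (u - 3) is a factor.
Divide: u³ - 11u² + 29u - 15 = (u - 3)(u² - 8u + 5).
Apply the quadratic formula to u² - 8u + 5 = 0: u = (8 ± √44)/2, i.e. u ≈ 7.3166 or u ≈ 0.6834.

u = 0.6834 or u = 3 or u = 7.3166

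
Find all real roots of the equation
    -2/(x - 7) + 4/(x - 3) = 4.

Multiply both sides by (x - 7)(x - 3):
-2(x - 3) + 4(x - 7) = 4(x - 7)(x - 3).
Expand and collect terms: 4x² - 42x + 106 = 0.
By the quadratic formula, x = (42 ± √68) / 8, so x ≈ 6.2808 or x ≈ 4.2192.
Neither value makes a denominator zero (x ≠ 7, x ≠ 3), so both are valid.

x = 4.2192 or x = 6.2808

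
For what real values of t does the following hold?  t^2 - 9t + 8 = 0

Factor: (t - 1)(t - 8) = 0.
So t = 1 or t = 8.

t = 1 or t = 8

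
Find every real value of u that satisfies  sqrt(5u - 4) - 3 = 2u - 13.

u = 8

Isolate the radical: sqrt(5u - 4) = 2u - 10.
Square both sides: 5u - 4 = (2u - 10)^2.
Expand and rearrange: 4u^2 - 45u + 104 = 0.
Solving gives u = 8 or u = 3.25.
Check each candidate in the original equation:
  u = 8: sqrt(36) = 6, while 2u - 10 = 6 — valid.
  u = 3.25: sqrt(12.25) = 3.5, while 2u - 10 = -3.5 — extraneous.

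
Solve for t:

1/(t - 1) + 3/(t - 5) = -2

Multiply both sides by (t - 1)(t - 5):
(t - 5) + 3(t - 1) = -2(t - 1)(t - 5).
Expand and collect terms: -2t² + 8t - 2 = 0.
By the quadratic formula, t = (-8 ± √48) / -4, so t ≈ 0.2679 or t ≈ 3.7321.
Neither value makes a denominator zero (t ≠ 1, t ≠ 5), so both are valid.

t = 0.2679 or t = 3.7321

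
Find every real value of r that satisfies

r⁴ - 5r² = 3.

r = -2.354 or r = 2.354

Let u = r². The equation becomes u² - 5u - 3 = 0.
By the quadratic formula, u = 5/2 + √(37)/2 or u = 5/2 - √(37)/2.
r² = 5/2 + √(37)/2 gives r = ±√(5/2 + √(37)/2) ≈ ±2.354.
r² = 5/2 - √(37)/2 < 0 has no real solution.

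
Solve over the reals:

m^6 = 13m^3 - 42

Let u = m^3. The equation becomes u^2 - 13u + 42 = 0.
Factor: (u - 7)(u - 6) = 0, so u = 7 or u = 6.
m^3 = 7 gives m = (7)^(1/3) ~= 1.9129.
m^3 = 6 gives m = (6)^(1/3) ~= 1.8171.

m = 1.8171 or m = 1.9129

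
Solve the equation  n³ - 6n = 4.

n = -2 or n = -0.7321 or n = 2.7321

Rearrange: n³ - 6n - 4 = 0.
Possible rational roots are divisors of -4. Testing n = -2 gives 0, so (n + 2) is a factor.
Divide: n³ - 6n - 4 = (n + 2)(n² - 2n - 2).
Apply the quadratic formula to n² - 2n - 2 = 0: n = (2 ± √12)/2, i.e. n ≈ 2.7321 or n ≈ -0.7321.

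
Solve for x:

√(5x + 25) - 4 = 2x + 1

Isolate the radical: √(5x + 25) = 2x + 5.
Square both sides: 5x + 25 = (2x + 5)².
Expand and rearrange: 4x² + 15x = 0.
Solving gives x = 0 or x = -3.75.
Check each candidate in the original equation:
  x = 0: √(25) = 5, while 2x + 5 = 5 — valid.
  x = -3.75: √(6.25) = 2.5, while 2x + 5 = -2.5 — extraneous.

x = 0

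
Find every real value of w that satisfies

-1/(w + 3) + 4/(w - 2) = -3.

w = -2.5275 or w = 0.5275

Multiply both sides by (w + 3)(w - 2):
-(w - 2) + 4(w + 3) = -3(w + 3)(w - 2).
Expand and collect terms: -3w² - 6w + 4 = 0.
By the quadratic formula, w = (6 ± √84) / -6, so w ≈ -2.5275 or w ≈ 0.5275.
Neither value makes a denominator zero (w ≠ -3, w ≠ 2), so both are valid.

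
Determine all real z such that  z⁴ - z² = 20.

Let u = z². The equation becomes u² - u - 20 = 0.
Factor: (u + 4)(u - 5) = 0, so u = -4 or u = 5.
z² = -4 < 0 has no real solution.
z² = 5 gives z = ±√(5) ≈ ±2.2361.

z = -2.2361 or z = 2.2361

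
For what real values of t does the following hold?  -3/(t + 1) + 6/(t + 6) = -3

t = -7.7417 or t = -0.2583

Multiply both sides by (t + 1)(t + 6):
-3(t + 6) + 6(t + 1) = -3(t + 1)(t + 6).
Expand and collect terms: -3t² - 24t - 6 = 0.
By the quadratic formula, t = (24 ± √504) / -6, so t ≈ -7.7417 or t ≈ -0.2583.
Neither value makes a denominator zero (t ≠ -1, t ≠ -6), so both are valid.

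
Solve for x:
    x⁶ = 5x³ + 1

x = -0.5775 or x = 1.7317

Let u = x³. The equation becomes u² - 5u - 1 = 0.
By the quadratic formula, u = 5/2 + √(29)/2 or u = 5/2 - √(29)/2.
x³ = 5/2 + √(29)/2 gives x = ∛(5/2 + √(29)/2) ≈ 1.7317.
x³ = 5/2 - √(29)/2 gives x = -∛(-5/2 + √(29)/2) ≈ -0.5775.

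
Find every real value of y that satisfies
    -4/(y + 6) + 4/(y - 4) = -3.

Multiply both sides by (y + 6)(y - 4):
-4(y - 4) + 4(y + 6) = -3(y + 6)(y - 4).
Expand and collect terms: -3y^2 - 6y + 32 = 0.
By the quadratic formula, y = (6 +/- sqrt(420)) / -6, so y ~= -4.4157 or y ~= 2.4157.
Neither value makes a denominator zero (y != -6, y != 4), so both are valid.

y = -4.4157 or y = 2.4157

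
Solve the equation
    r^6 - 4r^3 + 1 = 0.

Let u = r^3. The equation becomes u^2 - 4u + 1 = 0.
By the quadratic formula, u = sqrt(3) + 2 or u = 2 - sqrt(3).
r^3 = sqrt(3) + 2 gives r = (sqrt(3) + 2)^(1/3) ~= 1.5511.
r^3 = 2 - sqrt(3) gives r = (2 - sqrt(3))^(1/3) ~= 0.6447.

r = 0.6447 or r = 1.5511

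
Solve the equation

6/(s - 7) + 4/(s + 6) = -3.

s = -7.5459 or s = 5.2126

Multiply both sides by (s - 7)(s + 6):
6(s + 6) + 4(s - 7) = -3(s - 7)(s + 6).
Expand and collect terms: -3s² - 7s + 118 = 0.
By the quadratic formula, s = (7 ± √1465) / -6, so s ≈ -7.5459 or s ≈ 5.2126.
Neither value makes a denominator zero (s ≠ 7, s ≠ -6), so both are valid.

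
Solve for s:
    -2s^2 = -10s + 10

Rearrange to standard form: -2s^2 + 10s - 10 = 0.
Discriminant: (10)^2 - 4*(-2)*(-10) = 20.
Quadratic formula: s = (-10 +/- sqrt(20)) / (-4).
So s = 5/2 - sqrt(5)/2 ~= 1.382 or s = sqrt(5)/2 + 5/2 ~= 3.618.

s = 1.382 or s = 3.618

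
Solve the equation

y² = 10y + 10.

Rearrange to standard form: y² - 10y - 10 = 0.
Discriminant: (-10)² − 4·1·(-10) = 140.
Quadratic formula: y = (10 ± √140) / 2.
So y = 5 + √(35) ≈ 10.9161 or y = 5 - √(35) ≈ -0.9161.

y = -0.9161 or y = 10.9161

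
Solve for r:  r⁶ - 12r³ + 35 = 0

r = 1.71 or r = 1.9129

Let u = r³. The equation becomes u² - 12u + 35 = 0.
Factor: (u - 5)(u - 7) = 0, so u = 5 or u = 7.
r³ = 5 gives r = ∛(5) ≈ 1.71.
r³ = 7 gives r = ∛(7) ≈ 1.9129.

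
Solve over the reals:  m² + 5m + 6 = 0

m = -3 or m = -2

Factor: (m + 3)(m + 2) = 0.
So m = -3 or m = -2.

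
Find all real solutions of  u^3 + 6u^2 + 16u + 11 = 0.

Possible rational roots are divisors of 11. Testing u = -1 gives 0, so (u + 1) is a factor.
Divide: u^3 + 6u^2 + 16u + 11 = (u + 1)(u^2 + 5u + 11).
The quadratic u^2 + 5u + 11 has discriminant -19 < 0, so no further real roots.

u = -1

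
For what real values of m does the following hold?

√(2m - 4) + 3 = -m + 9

m = 4

Isolate the radical: √(2m - 4) = -m + 6.
Square both sides: 2m - 4 = (-m + 6)².
Expand and rearrange: m² - 14m + 40 = 0.
Solving gives m = 10 or m = 4.
Check each candidate in the original equation:
  m = 10: √(16) = 4, while -m + 6 = -4 — extraneous.
  m = 4: √(4) = 2, while -m + 6 = 2 — valid.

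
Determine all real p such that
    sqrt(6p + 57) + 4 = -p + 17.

Isolate the radical: sqrt(6p + 57) = -p + 13.
Square both sides: 6p + 57 = (-p + 13)^2.
Expand and rearrange: p^2 - 32p + 112 = 0.
Solving gives p = 28 or p = 4.
Check each candidate in the original equation:
  p = 28: sqrt(225) = 15, while -p + 13 = -15 — extraneous.
  p = 4: sqrt(81) = 9, while -p + 13 = 9 — valid.

p = 4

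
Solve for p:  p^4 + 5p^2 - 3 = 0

p = -0.7358 or p = 0.7358

Let u = p^2. The equation becomes u^2 + 5u - 3 = 0.
By the quadratic formula, u = -5/2 + sqrt(37)/2 or u = -sqrt(37)/2 - 5/2.
p^2 = -5/2 + sqrt(37)/2 gives p = +/-sqrt(-5/2 + sqrt(37)/2) ~= +/-0.7358.
p^2 = -sqrt(37)/2 - 5/2 < 0 has no real solution.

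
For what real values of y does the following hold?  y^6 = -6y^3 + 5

y = -1.8891 or y = 0.9052

Let u = y^3. The equation becomes u^2 + 6u - 5 = 0.
By the quadratic formula, u = -3 + sqrt(14) or u = -sqrt(14) - 3.
y^3 = -3 + sqrt(14) gives y = (-3 + sqrt(14))^(1/3) ~= 0.9052.
y^3 = -sqrt(14) - 3 gives y = -(3 + sqrt(14))^(1/3) ~= -1.8891.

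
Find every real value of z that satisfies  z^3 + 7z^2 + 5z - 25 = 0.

Possible rational roots are divisors of -25. Testing z = -5 gives 0, so (z + 5) is a factor.
Divide: z^3 + 7z^2 + 5z - 25 = (z + 5)(z^2 + 2z - 5).
Apply the quadratic formula to z^2 + 2z - 5 = 0: z = (-2 +/- sqrt(24))/2, i.e. z ~= 1.4495 or z ~= -3.4495.

z = -5 or z = -3.4495 or z = 1.4495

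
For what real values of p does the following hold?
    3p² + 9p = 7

Rearrange to standard form: 3p² + 9p - 7 = 0.
Discriminant: (9)² − 4·3·(-7) = 165.
Quadratic formula: p = (-9 ± √165) / 6.
So p = -3/2 + √(165)/6 ≈ 0.6409 or p = -√(165)/6 - 3/2 ≈ -3.6409.

p = -3.6409 or p = 0.6409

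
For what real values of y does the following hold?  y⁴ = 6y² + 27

y = -3 or y = 3

Let u = y². The equation becomes u² - 6u - 27 = 0.
Factor: (u + 3)(u - 9) = 0, so u = -3 or u = 9.
y² = -3 < 0 has no real solution.
y² = 9 gives y = ±3.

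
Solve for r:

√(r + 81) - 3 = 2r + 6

r = 0

Isolate the radical: √(r + 81) = 2r + 9.
Square both sides: r + 81 = (2r + 9)².
Expand and rearrange: 4r² + 35r = 0.
Solving gives r = 0 or r = -8.75.
Check each candidate in the original equation:
  r = 0: √(81) = 9, while 2r + 9 = 9 — valid.
  r = -8.75: √(72.25) = 8.5, while 2r + 9 = -8.5 — extraneous.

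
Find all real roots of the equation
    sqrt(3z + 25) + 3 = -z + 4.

Isolate the radical: sqrt(3z + 25) = -z + 1.
Square both sides: 3z + 25 = (-z + 1)^2.
Expand and rearrange: z^2 - 5z - 24 = 0.
Solving gives z = 8 or z = -3.
Check each candidate in the original equation:
  z = 8: sqrt(49) = 7, while -z + 1 = -7 — extraneous.
  z = -3: sqrt(16) = 4, while -z + 1 = 4 — valid.

z = -3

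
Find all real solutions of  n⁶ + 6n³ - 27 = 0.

Let u = n³. The equation becomes u² + 6u - 27 = 0.
Factor: (u - 3)(u + 9) = 0, so u = 3 or u = -9.
n³ = 3 gives n = ∛(3) ≈ 1.4422.
n³ = -9 gives n = -∛(9) ≈ -2.0801.

n = -2.0801 or n = 1.4422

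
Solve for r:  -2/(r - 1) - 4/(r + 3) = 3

Multiply both sides by (r - 1)(r + 3):
-2(r + 3) - 4(r - 1) = 3(r - 1)(r + 3).
Expand and collect terms: 3r² + 12r - 7 = 0.
By the quadratic formula, r = (-12 ± √228) / 6, so r ≈ 0.5166 or r ≈ -4.5166.
Neither value makes a denominator zero (r ≠ 1, r ≠ -3), so both are valid.

r = -4.5166 or r = 0.5166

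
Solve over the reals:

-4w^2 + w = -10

w = -1.4611 or w = 1.7111

Rearrange to standard form: -4w^2 + w + 10 = 0.
Discriminant: (1)^2 - 4*(-4)*10 = 161.
Quadratic formula: w = (-1 +/- sqrt(161)) / (-8).
So w = 1/8 - sqrt(161)/8 ~= -1.4611 or w = 1/8 + sqrt(161)/8 ~= 1.7111.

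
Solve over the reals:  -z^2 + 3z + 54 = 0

Factor: -1(z + 6)(z - 9) = 0.
So z = -6 or z = 9.

z = -6 or z = 9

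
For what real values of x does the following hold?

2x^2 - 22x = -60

Bring every term to one side: 2x^2 - 22x + 60 = 0.
Factor: 2(x - 6)(x - 5) = 0.
So x = 6 or x = 5.

x = 5 or x = 6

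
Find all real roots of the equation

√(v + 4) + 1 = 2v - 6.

Isolate the radical: √(v + 4) = 2v - 7.
Square both sides: v + 4 = (2v - 7)².
Expand and rearrange: 4v² - 29v + 45 = 0.
Solving gives v = 5 or v = 2.25.
Check each candidate in the original equation:
  v = 5: √(9) = 3, while 2v - 7 = 3 — valid.
  v = 2.25: √(6.25) = 2.5, while 2v - 7 = -2.5 — extraneous.

v = 5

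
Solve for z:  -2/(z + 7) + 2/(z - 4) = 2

Multiply both sides by (z + 7)(z - 4):
-2(z - 4) + 2(z + 7) = 2(z + 7)(z - 4).
Expand and collect terms: 2z² + 6z - 78 = 0.
By the quadratic formula, z = (-6 ± √660) / 4, so z ≈ 4.9226 or z ≈ -7.9226.
Neither value makes a denominator zero (z ≠ -7, z ≠ 4), so both are valid.

z = -7.9226 or z = 4.9226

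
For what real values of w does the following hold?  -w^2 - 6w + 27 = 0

w = -9 or w = 3

Factor: -1(w - 3)(w + 9) = 0.
So w = 3 or w = -9.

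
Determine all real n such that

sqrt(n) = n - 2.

Square both sides: n = (n - 2)^2.
Expand and rearrange: n^2 - 5n + 4 = 0.
Solving gives n = 4 or n = 1.
Check each candidate in the original equation:
  n = 4: sqrt(4) = 2, while n - 2 = 2 — valid.
  n = 1: sqrt(1) = 1, while n - 2 = -1 — extraneous.

n = 4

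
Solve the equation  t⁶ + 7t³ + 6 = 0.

Let u = t³. The equation becomes u² + 7u + 6 = 0.
Factor: (u + 6)(u + 1) = 0, so u = -6 or u = -1.
t³ = -6 gives t = -∛(6) ≈ -1.8171.
t³ = -1 gives t = -1.

t = -1.8171 or t = -1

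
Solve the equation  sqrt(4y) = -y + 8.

Square both sides: 4y = (-y + 8)^2.
Expand and rearrange: y^2 - 20y + 64 = 0.
Solving gives y = 16 or y = 4.
Check each candidate in the original equation:
  y = 16: sqrt(64) = 8, while -y + 8 = -8 — extraneous.
  y = 4: sqrt(16) = 4, while -y + 8 = 4 — valid.

y = 4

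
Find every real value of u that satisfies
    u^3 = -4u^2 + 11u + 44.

u = -4 or u = -3.3166 or u = 3.3166

Rearrange: u^3 + 4u^2 - 11u - 44 = 0.
Possible rational roots are divisors of -44. Testing u = -4 gives 0, so (u + 4) is a factor.
Divide: u^3 + 4u^2 - 11u - 44 = (u + 4)(u^2 - 11).
Apply the quadratic formula to u^2 - 11 = 0: u = (0 +/- sqrt(44))/2, i.e. u ~= 3.3166 or u ~= -3.3166.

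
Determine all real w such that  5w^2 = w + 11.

Rearrange to standard form: 5w^2 - w - 11 = 0.
Discriminant: (-1)^2 - 4*5*(-11) = 221.
Quadratic formula: w = (1 +/- sqrt(221)) / 10.
So w = 1/10 + sqrt(221)/10 ~= 1.5866 or w = 1/10 - sqrt(221)/10 ~= -1.3866.

w = -1.3866 or w = 1.5866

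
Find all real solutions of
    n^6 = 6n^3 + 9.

Let u = n^3. The equation becomes u^2 - 6u - 9 = 0.
By the quadratic formula, u = 3 + 3*sqrt(2) or u = 3 - 3*sqrt(2).
n^3 = 3 + 3*sqrt(2) gives n = (3 + 3*sqrt(2))^(1/3) ~= 1.9348.
n^3 = 3 - 3*sqrt(2) gives n = -(-3 + 3*sqrt(2))^(1/3) ~= -1.0751.

n = -1.0751 or n = 1.9348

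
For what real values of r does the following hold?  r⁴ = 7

Let u = r². The equation becomes u² - 7 = 0.
By the quadratic formula, u = √(7) or u = -√(7).
r² = √(7) gives r = ±7^(1/4) ≈ ±1.6266.
r² = -√(7) < 0 has no real solution.

r = -1.6266 or r = 1.6266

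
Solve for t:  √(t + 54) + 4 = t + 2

Isolate the radical: √(t + 54) = t - 2.
Square both sides: t + 54 = (t - 2)².
Expand and rearrange: t² - 5t - 50 = 0.
Solving gives t = 10 or t = -5.
Check each candidate in the original equation:
  t = 10: √(64) = 8, while t - 2 = 8 — valid.
  t = -5: √(49) = 7, while t - 2 = -7 — extraneous.

t = 10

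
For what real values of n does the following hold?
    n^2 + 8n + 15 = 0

n = -5 or n = -3

Factor: (n + 5)(n + 3) = 0.
So n = -5 or n = -3.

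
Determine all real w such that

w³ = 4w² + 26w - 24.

Rearrange: w³ - 4w² - 26w + 24 = 0.
Possible rational roots are divisors of 24. Testing w = -4 gives 0, so (w + 4) is a factor.
Divide: w³ - 4w² - 26w + 24 = (w + 4)(w² - 8w + 6).
Apply the quadratic formula to w² - 8w + 6 = 0: w = (8 ± √40)/2, i.e. w ≈ 7.1623 or w ≈ 0.8377.

w = -4 or w = 0.8377 or w = 7.1623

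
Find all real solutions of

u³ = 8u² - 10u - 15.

Rearrange: u³ - 8u² + 10u + 15 = 0.
Possible rational roots are divisors of 15. Testing u = 3 gives 0, so (u - 3) is a factor.
Divide: u³ - 8u² + 10u + 15 = (u - 3)(u² - 5u - 5).
Apply the quadratic formula to u² - 5u - 5 = 0: u = (5 ± √45)/2, i.e. u ≈ 5.8541 or u ≈ -0.8541.

u = -0.8541 or u = 3 or u = 5.8541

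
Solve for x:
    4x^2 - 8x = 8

Rearrange to standard form: 4x^2 - 8x - 8 = 0.
Discriminant: (-8)^2 - 4*4*(-8) = 192.
Quadratic formula: x = (8 +/- sqrt(192)) / 8.
So x = 1 + sqrt(3) ~= 2.7321 or x = 1 - sqrt(3) ~= -0.7321.

x = -0.7321 or x = 2.7321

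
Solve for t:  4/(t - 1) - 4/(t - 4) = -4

Multiply both sides by (t - 1)(t - 4):
4(t - 4) - 4(t - 1) = -4(t - 1)(t - 4).
Expand and collect terms: -4t² + 20t - 4 = 0.
By the quadratic formula, t = (-20 ± √336) / -8, so t ≈ 0.2087 or t ≈ 4.7913.
Neither value makes a denominator zero (t ≠ 1, t ≠ 4), so both are valid.

t = 0.2087 or t = 4.7913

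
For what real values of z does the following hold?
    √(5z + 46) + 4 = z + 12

Isolate the radical: √(5z + 46) = z + 8.
Square both sides: 5z + 46 = (z + 8)².
Expand and rearrange: z² + 11z + 18 = 0.
Solving gives z = -2 or z = -9.
Check each candidate in the original equation:
  z = -2: √(36) = 6, while z + 8 = 6 — valid.
  z = -9: √(1) = 1, while z + 8 = -1 — extraneous.

z = -2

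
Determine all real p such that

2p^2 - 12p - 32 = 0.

p = -2 or p = 8

Factor: 2(p + 2)(p - 8) = 0.
So p = -2 or p = 8.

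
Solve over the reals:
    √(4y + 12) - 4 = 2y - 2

Isolate the radical: √(4y + 12) = 2y + 2.
Square both sides: 4y + 12 = (2y + 2)².
Expand and rearrange: 4y² + 4y - 8 = 0.
Solving gives y = 1 or y = -2.
Check each candidate in the original equation:
  y = 1: √(16) = 4, while 2y + 2 = 4 — valid.
  y = -2: √(4) = 2, while 2y + 2 = -2 — extraneous.

y = 1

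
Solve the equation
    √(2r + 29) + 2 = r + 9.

r = -2

Isolate the radical: √(2r + 29) = r + 7.
Square both sides: 2r + 29 = (r + 7)².
Expand and rearrange: r² + 12r + 20 = 0.
Solving gives r = -2 or r = -10.
Check each candidate in the original equation:
  r = -2: √(25) = 5, while r + 7 = 5 — valid.
  r = -10: √(9) = 3, while r + 7 = -3 — extraneous.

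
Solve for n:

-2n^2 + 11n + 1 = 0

n = -0.0895 or n = 5.5895

Discriminant: (11)^2 - 4*(-2)*1 = 129.
Quadratic formula: n = (-11 +/- sqrt(129)) / (-4).
So n = 11/4 - sqrt(129)/4 ~= -0.0895 or n = 11/4 + sqrt(129)/4 ~= 5.5895.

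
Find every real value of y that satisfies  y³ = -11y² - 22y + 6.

y = -8.2426 or y = -3 or y = 0.2426

Rearrange: y³ + 11y² + 22y - 6 = 0.
Possible rational roots are divisors of -6. Testing y = -3 gives 0, so (y + 3) is a factor.
Divide: y³ + 11y² + 22y - 6 = (y + 3)(y² + 8y - 2).
Apply the quadratic formula to y² + 8y - 2 = 0: y = (-8 ± √72)/2, i.e. y ≈ 0.2426 or y ≈ -8.2426.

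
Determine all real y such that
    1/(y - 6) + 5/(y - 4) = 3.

y = 5.1835 or y = 6.8165

Multiply both sides by (y - 6)(y - 4):
(y - 4) + 5(y - 6) = 3(y - 6)(y - 4).
Expand and collect terms: 3y^2 - 36y + 106 = 0.
By the quadratic formula, y = (36 +/- sqrt(24)) / 6, so y ~= 6.8165 or y ~= 5.1835.
Neither value makes a denominator zero (y != 6, y != 4), so both are valid.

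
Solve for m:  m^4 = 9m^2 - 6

m = -2.8766 or m = -0.8515 or m = 0.8515 or m = 2.8766

Let u = m^2. The equation becomes u^2 - 9u + 6 = 0.
By the quadratic formula, u = sqrt(57)/2 + 9/2 or u = 9/2 - sqrt(57)/2.
m^2 = sqrt(57)/2 + 9/2 gives m = +/-sqrt(sqrt(57)/2 + 9/2) ~= +/-2.8766.
m^2 = 9/2 - sqrt(57)/2 gives m = +/-sqrt(9/2 - sqrt(57)/2) ~= +/-0.8515.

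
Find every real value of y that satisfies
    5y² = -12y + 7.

y = -2.8852 or y = 0.4852

Rearrange to standard form: 5y² + 12y - 7 = 0.
Discriminant: (12)² − 4·5·(-7) = 284.
Quadratic formula: y = (-12 ± √284) / 10.
So y = -6/5 + √(71)/5 ≈ 0.4852 or y = -√(71)/5 - 6/5 ≈ -2.8852.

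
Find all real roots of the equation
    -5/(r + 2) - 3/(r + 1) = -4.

r = -1.5 or r = 0.5

Multiply both sides by (r + 2)(r + 1):
-5(r + 1) - 3(r + 2) = -4(r + 2)(r + 1).
Expand and collect terms: -4r² - 4r + 3 = 0.
Factor or apply the quadratic formula: r = -1.5 or r = 0.5.
Neither value makes a denominator zero (r ≠ -2, r ≠ -1), so both are valid.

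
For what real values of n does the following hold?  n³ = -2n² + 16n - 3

Rearrange: n³ + 2n² - 16n + 3 = 0.
Possible rational roots are divisors of 3. Testing n = 3 gives 0, so (n - 3) is a factor.
Divide: n³ + 2n² - 16n + 3 = (n - 3)(n² + 5n - 1).
Apply the quadratic formula to n² + 5n - 1 = 0: n = (-5 ± √29)/2, i.e. n ≈ 0.1926 or n ≈ -5.1926.

n = -5.1926 or n = 0.1926 or n = 3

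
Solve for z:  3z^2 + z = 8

Rearrange to standard form: 3z^2 + z - 8 = 0.
Discriminant: (1)^2 - 4*3*(-8) = 97.
Quadratic formula: z = (-1 +/- sqrt(97)) / 6.
So z = -1/6 + sqrt(97)/6 ~= 1.4748 or z = -sqrt(97)/6 - 1/6 ~= -1.8081.

z = -1.8081 or z = 1.4748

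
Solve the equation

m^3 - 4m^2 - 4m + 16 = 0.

Possible rational roots are divisors of 16. Testing m = -2 gives 0, so (m + 2) is a factor.
Divide: m^3 - 4m^2 - 4m + 16 = (m + 2)(m^2 - 6m + 8).
Factor the quadratic: m = 4 or m = 2.

m = -2 or m = 2 or m = 4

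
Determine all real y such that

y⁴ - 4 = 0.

Let u = y². The equation becomes u² - 4 = 0.
Factor: (u + 2)(u - 2) = 0, so u = -2 or u = 2.
y² = -2 < 0 has no real solution.
y² = 2 gives y = ±√(2) ≈ ±1.4142.

y = -1.4142 or y = 1.4142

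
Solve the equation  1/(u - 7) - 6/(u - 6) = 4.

Multiply both sides by (u - 7)(u - 6):
(u - 6) - 6(u - 7) = 4(u - 7)(u - 6).
Expand and collect terms: 4u^2 - 47u + 132 = 0.
By the quadratic formula, u = (47 +/- sqrt(97)) / 8, so u ~= 7.1061 or u ~= 4.6439.
Neither value makes a denominator zero (u != 7, u != 6), so both are valid.

u = 4.6439 or u = 7.1061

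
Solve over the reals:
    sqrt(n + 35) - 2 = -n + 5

Isolate the radical: sqrt(n + 35) = -n + 7.
Square both sides: n + 35 = (-n + 7)^2.
Expand and rearrange: n^2 - 15n + 14 = 0.
Solving gives n = 14 or n = 1.
Check each candidate in the original equation:
  n = 14: sqrt(49) = 7, while -n + 7 = -7 — extraneous.
  n = 1: sqrt(36) = 6, while -n + 7 = 6 — valid.

n = 1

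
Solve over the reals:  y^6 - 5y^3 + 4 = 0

y = 1 or y = 1.5874

Let u = y^3. The equation becomes u^2 - 5u + 4 = 0.
Factor: (u - 1)(u - 4) = 0, so u = 1 or u = 4.
y^3 = 1 gives y = 1.
y^3 = 4 gives y = (4)^(1/3) ~= 1.5874.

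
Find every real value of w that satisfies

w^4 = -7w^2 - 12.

Let u = w^2. The equation becomes u^2 + 7u + 12 = 0.
Factor: (u + 3)(u + 4) = 0, so u = -3 or u = -4.
w^2 = -3 < 0 has no real solution.
w^2 = -4 < 0 has no real solution.

No real solutions.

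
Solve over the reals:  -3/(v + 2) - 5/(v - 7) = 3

v = -3.1954 or v = 5.5288

Multiply both sides by (v + 2)(v - 7):
-3(v - 7) - 5(v + 2) = 3(v + 2)(v - 7).
Expand and collect terms: 3v² - 7v - 53 = 0.
By the quadratic formula, v = (7 ± √685) / 6, so v ≈ 5.5288 or v ≈ -3.1954.
Neither value makes a denominator zero (v ≠ -2, v ≠ 7), so both are valid.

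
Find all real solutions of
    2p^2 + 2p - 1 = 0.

p = -1.366 or p = 0.366

Discriminant: (2)^2 - 4*2*(-1) = 12.
Quadratic formula: p = (-2 +/- sqrt(12)) / 4.
So p = -1/2 + sqrt(3)/2 ~= 0.366 or p = -sqrt(3)/2 - 1/2 ~= -1.366.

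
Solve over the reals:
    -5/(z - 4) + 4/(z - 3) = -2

Multiply both sides by (z - 4)(z - 3):
-5(z - 3) + 4(z - 4) = -2(z - 4)(z - 3).
Expand and collect terms: -2z² + 15z - 23 = 0.
By the quadratic formula, z = (-15 ± √41) / -4, so z ≈ 2.1492 or z ≈ 5.3508.
Neither value makes a denominator zero (z ≠ 4, z ≠ 3), so both are valid.

z = 2.1492 or z = 5.3508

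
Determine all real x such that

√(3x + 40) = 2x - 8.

Square both sides: 3x + 40 = (2x - 8)².
Expand and rearrange: 4x² - 35x + 24 = 0.
Solving gives x = 8 or x = 0.75.
Check each candidate in the original equation:
  x = 8: √(64) = 8, while 2x - 8 = 8 — valid.
  x = 0.75: √(42.25) = 6.5, while 2x - 8 = -6.5 — extraneous.

x = 8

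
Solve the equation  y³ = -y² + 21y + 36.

Rearrange: y³ + y² - 21y - 36 = 0.
Possible rational roots are divisors of -36. Testing y = -4 gives 0, so (y + 4) is a factor.
Divide: y³ + y² - 21y - 36 = (y + 4)(y² - 3y - 9).
Apply the quadratic formula to y² - 3y - 9 = 0: y = (3 ± √45)/2, i.e. y ≈ 4.8541 or y ≈ -1.8541.

y = -4 or y = -1.8541 or y = 4.8541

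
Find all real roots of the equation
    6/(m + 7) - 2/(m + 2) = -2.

m = -9.6533 or m = -1.3467

Multiply both sides by (m + 7)(m + 2):
6(m + 2) - 2(m + 7) = -2(m + 7)(m + 2).
Expand and collect terms: -2m^2 - 22m - 26 = 0.
By the quadratic formula, m = (22 +/- sqrt(276)) / -4, so m ~= -9.6533 or m ~= -1.3467.
Neither value makes a denominator zero (m != -7, m != -2), so both are valid.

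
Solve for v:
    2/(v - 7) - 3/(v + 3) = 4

v = -3.7166 or v = 7.4666

Multiply both sides by (v - 7)(v + 3):
2(v + 3) - 3(v - 7) = 4(v - 7)(v + 3).
Expand and collect terms: 4v² - 15v - 111 = 0.
By the quadratic formula, v = (15 ± √2001) / 8, so v ≈ 7.4666 or v ≈ -3.7166.
Neither value makes a denominator zero (v ≠ 7, v ≠ -3), so both are valid.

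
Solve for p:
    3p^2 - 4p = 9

p = -1.1893 or p = 2.5226

Rearrange to standard form: 3p^2 - 4p - 9 = 0.
Discriminant: (-4)^2 - 4*3*(-9) = 124.
Quadratic formula: p = (4 +/- sqrt(124)) / 6.
So p = 2/3 + sqrt(31)/3 ~= 2.5226 or p = 2/3 - sqrt(31)/3 ~= -1.1893.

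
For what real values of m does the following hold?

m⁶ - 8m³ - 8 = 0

m = -0.9651 or m = 2.0723

Let u = m³. The equation becomes u² - 8u - 8 = 0.
By the quadratic formula, u = 4 + 2·√(6) or u = 4 - 2·√(6).
m³ = 4 + 2·√(6) gives m = ∛(4 + 2·√(6)) ≈ 2.0723.
m³ = 4 - 2·√(6) gives m = -∛(-4 + 2·√(6)) ≈ -0.9651.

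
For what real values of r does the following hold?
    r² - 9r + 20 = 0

r = 4 or r = 5

Factor: (r - 4)(r - 5) = 0.
So r = 4 or r = 5.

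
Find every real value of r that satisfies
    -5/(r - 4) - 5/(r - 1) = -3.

Multiply both sides by (r - 4)(r - 1):
-5(r - 1) - 5(r - 4) = -3(r - 4)(r - 1).
Expand and collect terms: -3r² + 25r - 37 = 0.
By the quadratic formula, r = (-25 ± √181) / -6, so r ≈ 1.9244 or r ≈ 6.4089.
Neither value makes a denominator zero (r ≠ 4, r ≠ 1), so both are valid.

r = 1.9244 or r = 6.4089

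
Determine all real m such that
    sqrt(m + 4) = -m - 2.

Square both sides: m + 4 = (-m - 2)^2.
Expand and rearrange: m^2 + 3m = 0.
Solving gives m = 0 or m = -3.
Check each candidate in the original equation:
  m = 0: sqrt(4) = 2, while -m - 2 = -2 — extraneous.
  m = -3: sqrt(1) = 1, while -m - 2 = 1 — valid.

m = -3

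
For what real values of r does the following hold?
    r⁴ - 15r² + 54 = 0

r = -3 or r = -2.4495 or r = 2.4495 or r = 3

Let u = r². The equation becomes u² - 15u + 54 = 0.
Factor: (u - 9)(u - 6) = 0, so u = 9 or u = 6.
r² = 9 gives r = ±3.
r² = 6 gives r = ±√(6) ≈ ±2.4495.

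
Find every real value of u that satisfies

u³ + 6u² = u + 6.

u = -6 or u = -1 or u = 1

Rearrange: u³ + 6u² - u - 6 = 0.
Possible rational roots are divisors of -6. Testing u = -1 gives 0, so (u + 1) is a factor.
Divide: u³ + 6u² - u - 6 = (u + 1)(u² + 5u - 6).
Factor the quadratic: u = 1 or u = -6.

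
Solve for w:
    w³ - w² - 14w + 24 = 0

w = -4 or w = 2 or w = 3

Possible rational roots are divisors of 24. Testing w = 2 gives 0, so (w - 2) is a factor.
Divide: w³ - w² - 14w + 24 = (w - 2)(w² + w - 12).
Factor the quadratic: w = 3 or w = -4.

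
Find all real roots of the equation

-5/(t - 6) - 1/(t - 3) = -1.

t = 3.3467 or t = 11.6533

Multiply both sides by (t - 6)(t - 3):
-5(t - 3) - (t - 6) = -(t - 6)(t - 3).
Expand and collect terms: -t^2 + 15t - 39 = 0.
By the quadratic formula, t = (-15 +/- sqrt(69)) / -2, so t ~= 3.3467 or t ~= 11.6533.
Neither value makes a denominator zero (t != 6, t != 3), so both are valid.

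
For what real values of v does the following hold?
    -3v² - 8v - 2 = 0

v = -2.3874 or v = -0.2792

Discriminant: (-8)² − 4·(-3)·(-2) = 40.
Quadratic formula: v = (8 ± √40) / (-6).
So v = -4/3 - √(10)/3 ≈ -2.3874 or v = -4/3 + √(10)/3 ≈ -0.2792.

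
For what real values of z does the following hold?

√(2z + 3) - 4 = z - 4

Isolate the radical: √(2z + 3) = z.
Square both sides: 2z + 3 = (z)².
Expand and rearrange: z² - 2z - 3 = 0.
Solving gives z = 3 or z = -1.
Check each candidate in the original equation:
  z = 3: √(9) = 3, while z = 3 — valid.
  z = -1: √(1) = 1, while z = -1 — extraneous.

z = 3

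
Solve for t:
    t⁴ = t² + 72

Let u = t². The equation becomes u² - u - 72 = 0.
Factor: (u + 8)(u - 9) = 0, so u = -8 or u = 9.
t² = -8 < 0 has no real solution.
t² = 9 gives t = ±3.

t = -3 or t = 3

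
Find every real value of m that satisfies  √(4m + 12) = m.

m = 6

Square both sides: 4m + 12 = (m)².
Expand and rearrange: m² - 4m - 12 = 0.
Solving gives m = 6 or m = -2.
Check each candidate in the original equation:
  m = 6: √(36) = 6, while m = 6 — valid.
  m = -2: √(4) = 2, while m = -2 — extraneous.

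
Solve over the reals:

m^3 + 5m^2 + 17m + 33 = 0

m = -3

Possible rational roots are divisors of 33. Testing m = -3 gives 0, so (m + 3) is a factor.
Divide: m^3 + 5m^2 + 17m + 33 = (m + 3)(m^2 + 2m + 11).
The quadratic m^2 + 2m + 11 has discriminant -40 < 0, so no further real roots.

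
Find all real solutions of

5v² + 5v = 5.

Rearrange to standard form: 5v² + 5v - 5 = 0.
Discriminant: (5)² − 4·5·(-5) = 125.
Quadratic formula: v = (-5 ± √125) / 10.
So v = -1/2 + √(5)/2 ≈ 0.618 or v = -√(5)/2 - 1/2 ≈ -1.618.

v = -1.618 or v = 0.618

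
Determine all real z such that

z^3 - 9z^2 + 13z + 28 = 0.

z = -1.1401 or z = 4 or z = 6.1401

Possible rational roots are divisors of 28. Testing z = 4 gives 0, so (z - 4) is a factor.
Divide: z^3 - 9z^2 + 13z + 28 = (z - 4)(z^2 - 5z - 7).
Apply the quadratic formula to z^2 - 5z - 7 = 0: z = (5 +/- sqrt(53))/2, i.e. z ~= 6.1401 or z ~= -1.1401.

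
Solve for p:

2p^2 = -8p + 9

p = -4.9155 or p = 0.9155

Rearrange to standard form: 2p^2 + 8p - 9 = 0.
Discriminant: (8)^2 - 4*2*(-9) = 136.
Quadratic formula: p = (-8 +/- sqrt(136)) / 4.
So p = -2 + sqrt(34)/2 ~= 0.9155 or p = -sqrt(34)/2 - 2 ~= -4.9155.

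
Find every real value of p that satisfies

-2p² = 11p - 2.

p = -5.6762 or p = 0.1762

Rearrange to standard form: -2p² - 11p + 2 = 0.
Discriminant: (-11)² − 4·(-2)·2 = 137.
Quadratic formula: p = (11 ± √137) / (-4).
So p = -√(137)/4 - 11/4 ≈ -5.6762 or p = -11/4 + √(137)/4 ≈ 0.1762.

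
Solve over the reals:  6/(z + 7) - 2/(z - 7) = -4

Multiply both sides by (z + 7)(z - 7):
6(z - 7) - 2(z + 7) = -4(z + 7)(z - 7).
Expand and collect terms: -4z² - 4z + 252 = 0.
By the quadratic formula, z = (4 ± √4048) / -8, so z ≈ -8.453 or z ≈ 7.453.
Neither value makes a denominator zero (z ≠ -7, z ≠ 7), so both are valid.

z = -8.453 or z = 7.453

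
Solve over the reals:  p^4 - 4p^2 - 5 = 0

p = -2.2361 or p = 2.2361

Let u = p^2. The equation becomes u^2 - 4u - 5 = 0.
Factor: (u + 1)(u - 5) = 0, so u = -1 or u = 5.
p^2 = -1 < 0 has no real solution.
p^2 = 5 gives p = +/-sqrt(5) ~= +/-2.2361.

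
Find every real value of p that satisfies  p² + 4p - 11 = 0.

Discriminant: (4)² − 4·1·(-11) = 60.
Quadratic formula: p = (-4 ± √60) / 2.
So p = -2 + √(15) ≈ 1.873 or p = -√(15) - 2 ≈ -5.873.

p = -5.873 or p = 1.873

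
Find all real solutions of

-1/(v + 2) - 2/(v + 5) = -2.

v = -4.1861 or v = -1.3139

Multiply both sides by (v + 2)(v + 5):
-(v + 5) - 2(v + 2) = -2(v + 2)(v + 5).
Expand and collect terms: -2v² - 11v - 11 = 0.
By the quadratic formula, v = (11 ± √33) / -4, so v ≈ -4.1861 or v ≈ -1.3139.
Neither value makes a denominator zero (v ≠ -2, v ≠ -5), so both are valid.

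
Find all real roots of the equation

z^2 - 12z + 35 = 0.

Factor: (z - 5)(z - 7) = 0.
So z = 5 or z = 7.

z = 5 or z = 7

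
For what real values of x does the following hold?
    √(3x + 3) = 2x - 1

x = 2

Square both sides: 3x + 3 = (2x - 1)².
Expand and rearrange: 4x² - 7x - 2 = 0.
Solving gives x = 2 or x = -0.25.
Check each candidate in the original equation:
  x = 2: √(9) = 3, while 2x - 1 = 3 — valid.
  x = -0.25: √(2.25) = 1.5, while 2x - 1 = -1.5 — extraneous.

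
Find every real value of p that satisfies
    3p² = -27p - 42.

Bring every term to one side: 3p² + 27p + 42 = 0.
Factor: 3(p + 7)(p + 2) = 0.
So p = -7 or p = -2.

p = -7 or p = -2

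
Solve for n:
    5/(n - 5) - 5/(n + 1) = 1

Multiply both sides by (n - 5)(n + 1):
5(n + 1) - 5(n - 5) = (n - 5)(n + 1).
Expand and collect terms: n² - 4n - 35 = 0.
By the quadratic formula, n = (4 ± √156) / 2, so n ≈ 8.245 or n ≈ -4.245.
Neither value makes a denominator zero (n ≠ 5, n ≠ -1), so both are valid.

n = -4.245 or n = 8.245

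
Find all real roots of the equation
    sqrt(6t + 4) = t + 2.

t = 0 or t = 2

Square both sides: 6t + 4 = (t + 2)^2.
Expand and rearrange: t^2 - 2t = 0.
Solving gives t = 2 or t = 0.
Check each candidate in the original equation:
  t = 2: sqrt(16) = 4, while t + 2 = 4 — valid.
  t = 0: sqrt(4) = 2, while t + 2 = 2 — valid.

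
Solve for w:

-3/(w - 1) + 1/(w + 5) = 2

Multiply both sides by (w - 1)(w + 5):
-3(w + 5) + (w - 1) = 2(w - 1)(w + 5).
Expand and collect terms: 2w² + 10w + 6 = 0.
By the quadratic formula, w = (-10 ± √52) / 4, so w ≈ -0.6972 or w ≈ -4.3028.
Neither value makes a denominator zero (w ≠ 1, w ≠ -5), so both are valid.

w = -4.3028 or w = -0.6972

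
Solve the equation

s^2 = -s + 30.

Bring every term to one side: s^2 + s - 30 = 0.
Factor: (s - 5)(s + 6) = 0.
So s = 5 or s = -6.

s = -6 or s = 5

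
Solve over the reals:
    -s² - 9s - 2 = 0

s = -8.772 or s = -0.228

Discriminant: (-9)² − 4·(-1)·(-2) = 73.
Quadratic formula: s = (9 ± √73) / (-2).
So s = -9/2 - √(73)/2 ≈ -8.772 or s = -9/2 + √(73)/2 ≈ -0.228.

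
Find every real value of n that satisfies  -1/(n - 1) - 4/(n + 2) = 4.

n = -3.0655 or n = 0.8155

Multiply both sides by (n - 1)(n + 2):
-(n + 2) - 4(n - 1) = 4(n - 1)(n + 2).
Expand and collect terms: 4n² + 9n - 10 = 0.
By the quadratic formula, n = (-9 ± √241) / 8, so n ≈ 0.8155 or n ≈ -3.0655.
Neither value makes a denominator zero (n ≠ 1, n ≠ -2), so both are valid.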